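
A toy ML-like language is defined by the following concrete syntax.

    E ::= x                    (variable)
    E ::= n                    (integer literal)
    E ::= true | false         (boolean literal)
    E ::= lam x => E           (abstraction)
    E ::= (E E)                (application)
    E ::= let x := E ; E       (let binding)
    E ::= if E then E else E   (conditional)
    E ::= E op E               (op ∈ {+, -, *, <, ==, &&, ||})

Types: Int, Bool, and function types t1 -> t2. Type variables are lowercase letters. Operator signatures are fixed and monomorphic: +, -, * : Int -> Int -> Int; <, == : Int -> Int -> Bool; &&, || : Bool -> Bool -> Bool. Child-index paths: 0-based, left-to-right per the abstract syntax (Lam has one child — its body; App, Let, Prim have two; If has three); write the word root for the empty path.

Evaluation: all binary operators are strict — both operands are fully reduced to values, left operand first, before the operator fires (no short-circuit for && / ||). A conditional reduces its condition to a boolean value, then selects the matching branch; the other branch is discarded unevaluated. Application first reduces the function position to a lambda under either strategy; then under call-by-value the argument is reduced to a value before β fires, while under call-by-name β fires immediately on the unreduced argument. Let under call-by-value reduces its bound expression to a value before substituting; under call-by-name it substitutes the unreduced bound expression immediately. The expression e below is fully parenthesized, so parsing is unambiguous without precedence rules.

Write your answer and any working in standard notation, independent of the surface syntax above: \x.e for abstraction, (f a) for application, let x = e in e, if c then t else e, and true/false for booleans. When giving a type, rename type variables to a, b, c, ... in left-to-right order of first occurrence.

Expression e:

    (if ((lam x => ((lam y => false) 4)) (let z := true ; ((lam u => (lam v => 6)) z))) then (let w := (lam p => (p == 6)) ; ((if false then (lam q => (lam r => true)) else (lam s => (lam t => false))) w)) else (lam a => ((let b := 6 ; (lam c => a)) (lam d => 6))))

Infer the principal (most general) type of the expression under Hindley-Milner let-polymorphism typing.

Trace:
\y._ : b -> Bool
  unify b -> Bool ~ Int -> c
  unify b ~ Int
  unify Bool ~ c
_ _ : Bool
\x._ : a -> Bool
let z : Bool
\v._ : e -> Int
\u._ : d -> e -> Int
z : Bool
  unify d -> e -> Int ~ Bool -> f
  unify d ~ Bool
  unify e -> Int ~ f
_ _ : e -> Int
  unify a -> Bool ~ (e -> Int) -> g
  unify a ~ e -> Int
  unify Bool ~ g
_ _ : Bool
  unify Bool ~ Bool
p : h
  unify h ~ Int
  unify Int ~ Int
\p._ : Int -> Bool
let w : Int -> Bool
  unify Bool ~ Bool
\r._ : j -> Bool
\q._ : i -> j -> Bool
\t._ : l -> Bool
\s._ : k -> l -> Bool
  unify i -> j -> Bool ~ k -> l -> Bool
  unify i ~ k
  unify j -> Bool ~ l -> Bool
  unify j ~ l
  unify Bool ~ Bool
w : Int -> Bool
  unify k -> l -> Bool ~ (Int -> Bool) -> m
  unify k ~ Int -> Bool
  unify l -> Bool ~ m
_ _ : l -> Bool
let b : Int
a : n
\c._ : o -> n
\d._ : p -> Int
  unify o -> n ~ (p -> Int) -> q
  unify o ~ p -> Int
  unify n ~ q
_ _ : q
\a._ : q -> q
  unify l -> Bool ~ q -> q
  unify l ~ q
  unify Bool ~ q

Answer: Bool -> Bool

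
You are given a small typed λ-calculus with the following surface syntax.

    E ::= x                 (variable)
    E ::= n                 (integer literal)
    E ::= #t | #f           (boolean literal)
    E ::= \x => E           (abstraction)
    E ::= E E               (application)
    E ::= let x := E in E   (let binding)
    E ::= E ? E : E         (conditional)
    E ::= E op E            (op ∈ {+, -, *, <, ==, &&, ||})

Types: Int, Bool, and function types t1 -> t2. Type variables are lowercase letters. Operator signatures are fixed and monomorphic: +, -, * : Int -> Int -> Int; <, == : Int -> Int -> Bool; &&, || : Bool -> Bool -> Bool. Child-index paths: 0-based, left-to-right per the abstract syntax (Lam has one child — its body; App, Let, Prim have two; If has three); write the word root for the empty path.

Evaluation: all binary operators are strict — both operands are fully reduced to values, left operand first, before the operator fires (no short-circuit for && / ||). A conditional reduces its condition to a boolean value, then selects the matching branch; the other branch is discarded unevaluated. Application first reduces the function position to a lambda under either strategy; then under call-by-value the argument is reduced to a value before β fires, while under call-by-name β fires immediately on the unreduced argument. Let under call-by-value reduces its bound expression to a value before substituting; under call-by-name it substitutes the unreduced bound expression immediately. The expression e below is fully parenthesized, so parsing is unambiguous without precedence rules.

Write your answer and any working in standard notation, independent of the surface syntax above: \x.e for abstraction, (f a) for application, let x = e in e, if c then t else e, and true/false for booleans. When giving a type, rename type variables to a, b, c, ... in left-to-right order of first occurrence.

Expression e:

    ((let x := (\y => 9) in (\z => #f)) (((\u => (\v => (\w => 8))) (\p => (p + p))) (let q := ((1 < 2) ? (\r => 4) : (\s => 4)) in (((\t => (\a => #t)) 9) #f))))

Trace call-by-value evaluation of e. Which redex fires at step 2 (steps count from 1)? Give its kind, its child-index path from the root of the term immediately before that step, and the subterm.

Answer: beta at 1.0 : ((\u.(\v.(\w.8))) (\p.(p + p)))

Working:
step 0: ((let x = (\y.9) in (\z.false)) (((\u.(\v.(\w.8))) (\p.(p + p))) (let q = (if (1 < 2) then (\r.4) else (\s.4)) in (((\t.(\a.true)) 9) false))))
step 1: [let@0] ((\z.false) (((\u.(\v.(\w.8))) (\p.(p + p))) (let q = (if (1 < 2) then (\r.4) else (\s.4)) in (((\t.(\a.true)) 9) false))))
step 2: [beta@1.0] ((\z.false) ((\v.(\w.8)) (let q = (if (1 < 2) then (\r.4) else (\s.4)) in (((\t.(\a.true)) 9) false))))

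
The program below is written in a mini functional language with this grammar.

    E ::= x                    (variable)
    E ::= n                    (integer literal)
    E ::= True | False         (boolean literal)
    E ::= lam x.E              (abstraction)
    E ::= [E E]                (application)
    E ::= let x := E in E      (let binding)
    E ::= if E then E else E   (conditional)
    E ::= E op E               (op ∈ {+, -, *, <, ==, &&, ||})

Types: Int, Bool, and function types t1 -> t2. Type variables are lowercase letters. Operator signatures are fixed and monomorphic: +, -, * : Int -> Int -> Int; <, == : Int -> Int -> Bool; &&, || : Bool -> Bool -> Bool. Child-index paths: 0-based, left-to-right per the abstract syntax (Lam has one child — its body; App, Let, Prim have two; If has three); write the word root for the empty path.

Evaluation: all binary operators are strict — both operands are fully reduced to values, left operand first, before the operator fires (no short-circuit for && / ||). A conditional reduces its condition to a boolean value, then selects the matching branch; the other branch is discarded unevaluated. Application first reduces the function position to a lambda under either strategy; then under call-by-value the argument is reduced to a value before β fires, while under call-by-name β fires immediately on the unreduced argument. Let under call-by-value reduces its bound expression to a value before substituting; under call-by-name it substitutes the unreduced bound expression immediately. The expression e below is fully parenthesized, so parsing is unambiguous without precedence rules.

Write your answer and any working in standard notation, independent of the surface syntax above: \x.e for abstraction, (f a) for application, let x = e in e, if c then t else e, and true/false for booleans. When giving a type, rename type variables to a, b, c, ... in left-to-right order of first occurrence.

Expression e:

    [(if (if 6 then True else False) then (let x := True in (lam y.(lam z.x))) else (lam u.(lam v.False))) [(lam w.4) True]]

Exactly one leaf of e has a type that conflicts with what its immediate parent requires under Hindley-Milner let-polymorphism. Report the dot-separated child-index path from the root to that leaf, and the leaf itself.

Answer: 0.0.0 : 6

Trace:
  unify Int ~ Bool
  FAIL: mismatch Int ~ Bool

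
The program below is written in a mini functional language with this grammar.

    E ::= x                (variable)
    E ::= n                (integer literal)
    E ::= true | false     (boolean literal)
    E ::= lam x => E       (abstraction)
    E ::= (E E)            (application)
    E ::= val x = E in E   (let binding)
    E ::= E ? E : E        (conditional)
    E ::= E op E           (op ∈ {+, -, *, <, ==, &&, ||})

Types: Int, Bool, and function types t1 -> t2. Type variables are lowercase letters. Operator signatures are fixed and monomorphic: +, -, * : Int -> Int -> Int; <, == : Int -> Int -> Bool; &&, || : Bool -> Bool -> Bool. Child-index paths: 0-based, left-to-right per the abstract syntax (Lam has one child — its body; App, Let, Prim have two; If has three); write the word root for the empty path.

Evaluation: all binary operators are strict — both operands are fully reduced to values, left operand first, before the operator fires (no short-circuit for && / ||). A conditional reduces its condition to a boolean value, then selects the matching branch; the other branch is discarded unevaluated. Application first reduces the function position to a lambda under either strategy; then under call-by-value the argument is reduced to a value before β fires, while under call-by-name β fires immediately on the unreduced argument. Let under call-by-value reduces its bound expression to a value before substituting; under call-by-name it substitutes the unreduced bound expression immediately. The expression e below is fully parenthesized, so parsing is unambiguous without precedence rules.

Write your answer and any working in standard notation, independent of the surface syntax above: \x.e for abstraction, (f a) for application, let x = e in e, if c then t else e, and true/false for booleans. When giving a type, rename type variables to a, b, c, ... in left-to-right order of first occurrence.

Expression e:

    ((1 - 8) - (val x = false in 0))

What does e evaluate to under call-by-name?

Derivation:
step 0: ((1 - 8) - (let x = false in 0))
step 1: [delta@0] (-7 - (let x = false in 0))
step 2: [let@1] (-7 - 0)
step 3: [delta@root] -7

Answer: -7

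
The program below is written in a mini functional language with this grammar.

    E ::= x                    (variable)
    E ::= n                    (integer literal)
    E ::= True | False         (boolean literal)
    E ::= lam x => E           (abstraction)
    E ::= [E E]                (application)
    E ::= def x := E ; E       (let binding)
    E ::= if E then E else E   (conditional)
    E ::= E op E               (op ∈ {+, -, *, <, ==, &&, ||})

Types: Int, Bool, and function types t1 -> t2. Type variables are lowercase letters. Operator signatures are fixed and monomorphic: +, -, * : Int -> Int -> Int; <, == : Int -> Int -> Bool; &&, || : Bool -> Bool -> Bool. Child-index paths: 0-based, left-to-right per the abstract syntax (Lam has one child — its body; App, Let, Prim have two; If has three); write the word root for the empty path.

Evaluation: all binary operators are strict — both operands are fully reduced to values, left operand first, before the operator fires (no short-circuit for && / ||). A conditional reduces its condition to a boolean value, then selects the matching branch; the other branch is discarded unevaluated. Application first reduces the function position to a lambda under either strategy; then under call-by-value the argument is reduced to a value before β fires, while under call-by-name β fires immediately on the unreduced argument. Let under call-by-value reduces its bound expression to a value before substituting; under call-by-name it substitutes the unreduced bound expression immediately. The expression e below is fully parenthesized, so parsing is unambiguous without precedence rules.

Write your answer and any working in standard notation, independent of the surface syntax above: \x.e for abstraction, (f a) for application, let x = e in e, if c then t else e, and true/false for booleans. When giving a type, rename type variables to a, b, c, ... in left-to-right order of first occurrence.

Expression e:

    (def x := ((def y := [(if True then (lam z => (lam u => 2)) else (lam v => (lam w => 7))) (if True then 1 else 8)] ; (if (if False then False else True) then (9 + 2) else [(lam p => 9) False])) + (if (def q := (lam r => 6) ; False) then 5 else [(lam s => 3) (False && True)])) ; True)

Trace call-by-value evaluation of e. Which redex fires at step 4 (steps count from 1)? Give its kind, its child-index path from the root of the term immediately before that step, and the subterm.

Derivation:
step 0: (let x = ((let y = ((if true then (\z.(\u.2)) else (\v.(\w.7))) (if true then 1 else 8)) in (if (if false then false else true) then (9 + 2) else ((\p.9) false))) + (if (let q = (\r.6) in false) then 5 else ((\s.3) (false && true)))) in true)
step 1: [if@0.0.0.0] (let x = ((let y = ((\z.(\u.2)) (if true then 1 else 8)) in (if (if false then false else true) then (9 + 2) else ((\p.9) false))) + (if (let q = (\r.6) in false) then 5 else ((\s.3) (false && true)))) in true)
step 2: [if@0.0.0.1] (let x = ((let y = ((\z.(\u.2)) 1) in (if (if false then false else true) then (9 + 2) else ((\p.9) false))) + (if (let q = (\r.6) in false) then 5 else ((\s.3) (false && true)))) in true)
step 3: [beta@0.0.0] (let x = ((let y = (\u.2) in (if (if false then false else true) then (9 + 2) else ((\p.9) false))) + (if (let q = (\r.6) in false) then 5 else ((\s.3) (false && true)))) in true)
step 4: [let@0.0] (let x = ((if (if false then false else true) then (9 + 2) else ((\p.9) false)) + (if (let q = (\r.6) in false) then 5 else ((\s.3) (false && true)))) in true)

Answer: let at 0.0 : (let y = (\u.2) in (if (if false then false else true) then (9 + 2) else ((\p.9) false)))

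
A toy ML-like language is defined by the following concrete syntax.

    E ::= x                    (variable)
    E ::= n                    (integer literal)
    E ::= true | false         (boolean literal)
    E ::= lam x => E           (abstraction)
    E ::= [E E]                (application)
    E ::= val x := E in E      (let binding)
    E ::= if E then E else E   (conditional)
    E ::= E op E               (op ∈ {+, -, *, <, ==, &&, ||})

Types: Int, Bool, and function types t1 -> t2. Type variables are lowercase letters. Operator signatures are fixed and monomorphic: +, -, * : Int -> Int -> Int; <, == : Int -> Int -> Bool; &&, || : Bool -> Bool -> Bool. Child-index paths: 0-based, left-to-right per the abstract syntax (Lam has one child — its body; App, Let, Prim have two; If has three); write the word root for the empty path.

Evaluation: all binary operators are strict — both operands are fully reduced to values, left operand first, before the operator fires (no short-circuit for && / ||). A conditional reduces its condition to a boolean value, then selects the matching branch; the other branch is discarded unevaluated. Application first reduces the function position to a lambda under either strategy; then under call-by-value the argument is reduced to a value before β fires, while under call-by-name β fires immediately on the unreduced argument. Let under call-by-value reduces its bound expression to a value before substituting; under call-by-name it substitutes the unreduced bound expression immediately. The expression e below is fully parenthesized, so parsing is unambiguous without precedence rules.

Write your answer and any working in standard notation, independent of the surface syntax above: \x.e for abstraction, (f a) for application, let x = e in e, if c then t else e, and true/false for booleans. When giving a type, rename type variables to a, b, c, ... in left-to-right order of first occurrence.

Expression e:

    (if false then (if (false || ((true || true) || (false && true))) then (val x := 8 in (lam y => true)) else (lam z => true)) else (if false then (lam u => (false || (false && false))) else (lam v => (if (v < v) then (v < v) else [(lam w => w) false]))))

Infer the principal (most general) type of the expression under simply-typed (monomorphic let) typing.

Answer: Int -> Bool

Derivation:
  unify Bool ~ Bool
  unify Bool ~ Bool
  unify Bool ~ Bool
  unify Bool ~ Bool
  unify Bool ~ Bool
  unify Bool ~ Bool
  unify Bool ~ Bool
  unify Bool ~ Bool
  unify Bool ~ Bool
  unify Bool ~ Bool
let x : Int
\y._ : a -> Bool
\z._ : b -> Bool
  unify a -> Bool ~ b -> Bool
  unify a ~ b
  unify Bool ~ Bool
  unify Bool ~ Bool
  unify Bool ~ Bool
  unify Bool ~ Bool
  unify Bool ~ Bool
  unify Bool ~ Bool
\u._ : c -> Bool
v : d
  unify d ~ Int
v : Int
  unify Int ~ Int
  unify Bool ~ Bool
v : Int
  unify Int ~ Int
v : Int
  unify Int ~ Int
w : e
\w._ : e -> e
  unify e -> e ~ Bool -> f
  unify e ~ Bool
  unify Bool ~ f
_ _ : Bool
  unify Bool ~ Bool
\v._ : Int -> Bool
  unify c -> Bool ~ Int -> Bool
  unify c ~ Int
  unify Bool ~ Bool
  unify b -> Bool ~ Int -> Bool
  unify b ~ Int
  unify Bool ~ Bool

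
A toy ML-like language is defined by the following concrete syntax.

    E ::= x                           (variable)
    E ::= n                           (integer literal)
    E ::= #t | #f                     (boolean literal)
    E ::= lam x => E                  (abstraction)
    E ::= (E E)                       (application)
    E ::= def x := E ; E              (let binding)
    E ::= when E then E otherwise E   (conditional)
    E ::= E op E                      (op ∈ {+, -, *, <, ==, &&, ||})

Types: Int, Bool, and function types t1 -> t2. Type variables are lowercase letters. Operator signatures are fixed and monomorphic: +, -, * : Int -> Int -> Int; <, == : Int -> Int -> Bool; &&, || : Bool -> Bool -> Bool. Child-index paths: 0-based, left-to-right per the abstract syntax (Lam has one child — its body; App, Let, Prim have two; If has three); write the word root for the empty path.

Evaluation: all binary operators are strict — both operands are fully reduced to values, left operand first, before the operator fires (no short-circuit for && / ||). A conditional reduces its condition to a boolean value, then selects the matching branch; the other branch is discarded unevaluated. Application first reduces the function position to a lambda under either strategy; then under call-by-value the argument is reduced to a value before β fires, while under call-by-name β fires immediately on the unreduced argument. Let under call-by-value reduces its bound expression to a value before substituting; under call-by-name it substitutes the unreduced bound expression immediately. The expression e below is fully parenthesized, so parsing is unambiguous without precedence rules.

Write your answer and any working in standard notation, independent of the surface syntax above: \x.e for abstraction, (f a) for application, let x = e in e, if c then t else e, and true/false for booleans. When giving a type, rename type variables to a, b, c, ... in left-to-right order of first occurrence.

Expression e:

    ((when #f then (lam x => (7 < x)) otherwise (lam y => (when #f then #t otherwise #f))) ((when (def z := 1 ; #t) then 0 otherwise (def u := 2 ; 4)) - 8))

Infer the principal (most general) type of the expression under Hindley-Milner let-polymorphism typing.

Answer: Bool

Derivation:
  unify Bool ~ Bool
  unify Int ~ Int
x : a
  unify a ~ Int
\x._ : Int -> Bool
  unify Bool ~ Bool
  unify Bool ~ Bool
\y._ : b -> Bool
  unify Int -> Bool ~ b -> Bool
  unify Int ~ b
  unify Bool ~ Bool
let z : Int
  unify Bool ~ Bool
let u : Int
  unify Int ~ Int
  unify Int ~ Int
  unify Int ~ Int
  unify Int -> Bool ~ Int -> c
  unify Int ~ Int
  unify Bool ~ c
_ _ : Bool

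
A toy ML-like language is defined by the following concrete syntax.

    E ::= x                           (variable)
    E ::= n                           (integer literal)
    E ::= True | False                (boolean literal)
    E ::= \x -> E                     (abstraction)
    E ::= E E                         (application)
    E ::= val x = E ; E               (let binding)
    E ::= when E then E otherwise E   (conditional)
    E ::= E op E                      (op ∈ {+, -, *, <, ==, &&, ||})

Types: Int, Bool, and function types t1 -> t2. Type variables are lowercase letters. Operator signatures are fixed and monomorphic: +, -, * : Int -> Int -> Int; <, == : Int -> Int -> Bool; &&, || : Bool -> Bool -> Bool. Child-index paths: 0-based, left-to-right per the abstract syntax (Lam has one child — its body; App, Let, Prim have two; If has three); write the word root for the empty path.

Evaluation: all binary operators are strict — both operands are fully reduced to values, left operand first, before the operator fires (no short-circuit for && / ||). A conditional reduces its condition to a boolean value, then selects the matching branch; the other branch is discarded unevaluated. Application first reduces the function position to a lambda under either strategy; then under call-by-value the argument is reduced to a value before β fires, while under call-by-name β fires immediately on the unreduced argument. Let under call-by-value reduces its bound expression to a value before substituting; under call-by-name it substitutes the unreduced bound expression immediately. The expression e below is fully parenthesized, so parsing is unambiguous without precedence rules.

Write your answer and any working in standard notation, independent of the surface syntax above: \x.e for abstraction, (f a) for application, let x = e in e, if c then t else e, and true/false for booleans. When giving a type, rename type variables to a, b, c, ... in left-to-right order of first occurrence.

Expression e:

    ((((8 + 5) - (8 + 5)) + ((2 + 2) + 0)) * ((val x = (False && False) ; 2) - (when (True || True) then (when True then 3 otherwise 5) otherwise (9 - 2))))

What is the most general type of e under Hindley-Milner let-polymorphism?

Answer: Int

Derivation:
  unify Int ~ Int
  unify Int ~ Int
  unify Int ~ Int
  unify Int ~ Int
  unify Int ~ Int
  unify Int ~ Int
  unify Int ~ Int
  unify Int ~ Int
  unify Int ~ Int
  unify Int ~ Int
  unify Int ~ Int
  unify Int ~ Int
  unify Int ~ Int
  unify Bool ~ Bool
  unify Bool ~ Bool
let x : Bool
  unify Int ~ Int
  unify Bool ~ Bool
  unify Bool ~ Bool
  unify Bool ~ Bool
  unify Bool ~ Bool
  unify Int ~ Int
  unify Int ~ Int
  unify Int ~ Int
  unify Int ~ Int
  unify Int ~ Int
  unify Int ~ Int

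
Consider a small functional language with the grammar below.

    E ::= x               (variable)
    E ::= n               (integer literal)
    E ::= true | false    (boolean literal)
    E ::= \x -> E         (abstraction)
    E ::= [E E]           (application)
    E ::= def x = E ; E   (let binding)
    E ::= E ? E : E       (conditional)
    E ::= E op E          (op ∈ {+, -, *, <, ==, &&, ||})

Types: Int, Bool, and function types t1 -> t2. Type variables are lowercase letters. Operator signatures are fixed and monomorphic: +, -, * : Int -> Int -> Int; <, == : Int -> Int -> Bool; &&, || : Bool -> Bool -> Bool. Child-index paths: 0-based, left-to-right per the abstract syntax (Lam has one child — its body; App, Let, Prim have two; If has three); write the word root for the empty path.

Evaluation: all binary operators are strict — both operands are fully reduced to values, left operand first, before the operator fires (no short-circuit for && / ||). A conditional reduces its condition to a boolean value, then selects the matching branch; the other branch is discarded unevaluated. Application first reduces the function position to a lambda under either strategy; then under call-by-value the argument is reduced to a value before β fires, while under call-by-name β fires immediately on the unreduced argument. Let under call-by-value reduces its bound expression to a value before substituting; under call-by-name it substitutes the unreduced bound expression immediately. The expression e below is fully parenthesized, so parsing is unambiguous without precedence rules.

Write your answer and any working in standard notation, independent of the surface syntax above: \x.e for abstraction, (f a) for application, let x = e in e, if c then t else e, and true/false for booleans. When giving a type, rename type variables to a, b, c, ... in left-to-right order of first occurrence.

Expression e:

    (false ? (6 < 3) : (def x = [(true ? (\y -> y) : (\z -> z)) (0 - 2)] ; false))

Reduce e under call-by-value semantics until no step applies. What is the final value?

Derivation:
step 0: (if false then (6 < 3) else (let x = ((if true then (\y.y) else (\z.z)) (0 - 2)) in false))
step 1: [if@root] (let x = ((if true then (\y.y) else (\z.z)) (0 - 2)) in false)
step 2: [if@0.0] (let x = ((\y.y) (0 - 2)) in false)
step 3: [delta@0.1] (let x = ((\y.y) -2) in false)
step 4: [beta@0] (let x = -2 in false)
step 5: [let@root] false

Answer: false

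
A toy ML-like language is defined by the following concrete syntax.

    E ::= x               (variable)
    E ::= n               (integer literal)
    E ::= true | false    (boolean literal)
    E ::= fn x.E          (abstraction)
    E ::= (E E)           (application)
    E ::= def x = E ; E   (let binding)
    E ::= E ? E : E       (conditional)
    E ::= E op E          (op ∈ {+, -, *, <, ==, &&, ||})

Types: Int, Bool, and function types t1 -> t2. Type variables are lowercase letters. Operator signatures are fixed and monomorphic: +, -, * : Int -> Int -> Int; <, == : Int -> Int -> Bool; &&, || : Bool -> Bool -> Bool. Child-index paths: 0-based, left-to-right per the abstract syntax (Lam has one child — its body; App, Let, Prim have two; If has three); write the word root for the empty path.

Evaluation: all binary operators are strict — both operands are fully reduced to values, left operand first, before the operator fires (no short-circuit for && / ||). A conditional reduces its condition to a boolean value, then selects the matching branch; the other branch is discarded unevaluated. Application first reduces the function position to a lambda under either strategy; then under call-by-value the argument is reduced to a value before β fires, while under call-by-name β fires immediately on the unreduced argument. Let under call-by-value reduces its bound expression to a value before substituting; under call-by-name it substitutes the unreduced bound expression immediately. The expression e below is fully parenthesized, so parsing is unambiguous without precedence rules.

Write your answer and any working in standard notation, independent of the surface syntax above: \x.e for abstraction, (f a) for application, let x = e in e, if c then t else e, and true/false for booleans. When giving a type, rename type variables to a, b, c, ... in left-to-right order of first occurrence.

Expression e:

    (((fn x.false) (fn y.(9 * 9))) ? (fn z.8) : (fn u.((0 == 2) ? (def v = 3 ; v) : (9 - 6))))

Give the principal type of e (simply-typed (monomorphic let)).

Answer: a -> Int

Working:
\x._ : a -> Bool
  unify Int ~ Int
  unify Int ~ Int
\y._ : b -> Int
  unify a -> Bool ~ (b -> Int) -> c
  unify a ~ b -> Int
  unify Bool ~ c
_ _ : Bool
  unify Bool ~ Bool
\z._ : d -> Int
  unify Int ~ Int
  unify Int ~ Int
  unify Bool ~ Bool
let v : Int
v : Int
  unify Int ~ Int
  unify Int ~ Int
  unify Int ~ Int
\u._ : e -> Int
  unify d -> Int ~ e -> Int
  unify d ~ e
  unify Int ~ Int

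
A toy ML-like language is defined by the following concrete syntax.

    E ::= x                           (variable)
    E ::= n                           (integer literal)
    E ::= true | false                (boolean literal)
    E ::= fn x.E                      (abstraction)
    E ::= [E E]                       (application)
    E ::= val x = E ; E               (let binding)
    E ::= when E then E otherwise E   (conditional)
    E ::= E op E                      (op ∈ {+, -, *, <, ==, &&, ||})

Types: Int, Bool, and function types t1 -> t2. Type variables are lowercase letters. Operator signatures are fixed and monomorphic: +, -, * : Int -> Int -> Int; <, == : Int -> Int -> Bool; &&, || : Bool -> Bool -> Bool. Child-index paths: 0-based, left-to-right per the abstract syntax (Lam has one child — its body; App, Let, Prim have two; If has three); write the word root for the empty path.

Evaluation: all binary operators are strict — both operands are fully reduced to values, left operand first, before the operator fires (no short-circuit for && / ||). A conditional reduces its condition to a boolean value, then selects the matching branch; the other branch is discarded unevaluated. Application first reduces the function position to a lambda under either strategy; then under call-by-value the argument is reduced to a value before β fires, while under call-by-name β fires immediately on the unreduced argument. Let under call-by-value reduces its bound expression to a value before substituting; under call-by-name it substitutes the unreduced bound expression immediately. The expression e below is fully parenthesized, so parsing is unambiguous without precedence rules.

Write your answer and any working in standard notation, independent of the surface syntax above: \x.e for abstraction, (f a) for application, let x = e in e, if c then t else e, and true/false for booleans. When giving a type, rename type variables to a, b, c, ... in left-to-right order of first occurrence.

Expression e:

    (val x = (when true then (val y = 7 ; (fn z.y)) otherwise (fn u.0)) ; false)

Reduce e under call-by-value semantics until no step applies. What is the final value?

Working:
step 0: (let x = (if true then (let y = 7 in (\z.y)) else (\u.0)) in false)
step 1: [if@0] (let x = (let y = 7 in (\z.y)) in false)
step 2: [let@0] (let x = (\z.7) in false)
step 3: [let@root] false

Answer: false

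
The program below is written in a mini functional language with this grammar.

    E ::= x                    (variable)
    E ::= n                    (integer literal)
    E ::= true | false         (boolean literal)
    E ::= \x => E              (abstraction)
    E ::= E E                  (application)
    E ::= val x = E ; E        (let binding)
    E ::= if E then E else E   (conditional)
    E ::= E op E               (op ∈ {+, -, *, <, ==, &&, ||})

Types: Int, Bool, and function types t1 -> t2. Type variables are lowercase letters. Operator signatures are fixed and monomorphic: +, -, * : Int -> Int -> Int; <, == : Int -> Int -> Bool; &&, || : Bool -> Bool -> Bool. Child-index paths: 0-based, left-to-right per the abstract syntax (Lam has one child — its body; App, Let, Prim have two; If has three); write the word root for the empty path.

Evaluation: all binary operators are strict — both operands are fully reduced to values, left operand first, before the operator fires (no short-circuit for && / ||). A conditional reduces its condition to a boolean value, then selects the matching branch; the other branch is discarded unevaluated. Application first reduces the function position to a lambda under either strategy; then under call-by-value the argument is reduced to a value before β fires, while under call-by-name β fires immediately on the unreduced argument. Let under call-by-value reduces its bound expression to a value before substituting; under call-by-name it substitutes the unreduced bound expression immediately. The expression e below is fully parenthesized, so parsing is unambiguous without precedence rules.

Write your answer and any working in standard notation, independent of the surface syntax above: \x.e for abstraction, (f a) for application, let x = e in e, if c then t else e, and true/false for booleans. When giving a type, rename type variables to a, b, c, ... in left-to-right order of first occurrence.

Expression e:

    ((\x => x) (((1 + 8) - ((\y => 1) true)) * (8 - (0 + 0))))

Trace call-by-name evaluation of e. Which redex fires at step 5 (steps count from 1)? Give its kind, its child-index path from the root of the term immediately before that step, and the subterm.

Answer: delta at 1.1 : (0 + 0)

Working:
step 0: ((\x.x) (((1 + 8) - ((\y.1) true)) * (8 - (0 + 0))))
step 1: [beta@root] (((1 + 8) - ((\y.1) true)) * (8 - (0 + 0)))
step 2: [delta@0.0] ((9 - ((\y.1) true)) * (8 - (0 + 0)))
step 3: [beta@0.1] ((9 - 1) * (8 - (0 + 0)))
step 4: [delta@0] (8 * (8 - (0 + 0)))
step 5: [delta@1.1] (8 * (8 - 0))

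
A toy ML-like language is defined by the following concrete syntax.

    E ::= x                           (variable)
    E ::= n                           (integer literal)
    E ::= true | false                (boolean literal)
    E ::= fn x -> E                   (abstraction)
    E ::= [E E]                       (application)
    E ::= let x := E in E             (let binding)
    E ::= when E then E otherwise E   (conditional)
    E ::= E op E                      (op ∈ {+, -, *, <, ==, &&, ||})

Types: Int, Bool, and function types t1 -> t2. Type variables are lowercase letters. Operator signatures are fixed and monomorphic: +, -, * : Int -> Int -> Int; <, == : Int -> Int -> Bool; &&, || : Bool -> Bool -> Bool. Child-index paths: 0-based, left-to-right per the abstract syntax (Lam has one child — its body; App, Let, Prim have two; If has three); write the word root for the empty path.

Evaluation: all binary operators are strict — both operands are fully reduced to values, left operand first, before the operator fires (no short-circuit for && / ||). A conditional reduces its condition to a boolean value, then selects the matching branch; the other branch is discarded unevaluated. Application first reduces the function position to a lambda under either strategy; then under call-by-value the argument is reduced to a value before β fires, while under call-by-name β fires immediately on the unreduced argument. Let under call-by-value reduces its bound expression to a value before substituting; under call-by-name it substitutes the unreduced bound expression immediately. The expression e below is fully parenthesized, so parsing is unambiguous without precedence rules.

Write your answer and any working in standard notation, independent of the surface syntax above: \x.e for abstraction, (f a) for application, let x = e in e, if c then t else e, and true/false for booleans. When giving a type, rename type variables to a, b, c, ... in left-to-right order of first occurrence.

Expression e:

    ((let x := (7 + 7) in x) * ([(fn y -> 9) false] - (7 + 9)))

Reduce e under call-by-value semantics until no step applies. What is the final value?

Answer: -98

Derivation:
step 0: ((let x = (7 + 7) in x) * (((\y.9) false) - (7 + 9)))
step 1: [delta@0.0] ((let x = 14 in x) * (((\y.9) false) - (7 + 9)))
step 2: [let@0] (14 * (((\y.9) false) - (7 + 9)))
step 3: [beta@1.0] (14 * (9 - (7 + 9)))
step 4: [delta@1.1] (14 * (9 - 16))
step 5: [delta@1] (14 * -7)
step 6: [delta@root] -98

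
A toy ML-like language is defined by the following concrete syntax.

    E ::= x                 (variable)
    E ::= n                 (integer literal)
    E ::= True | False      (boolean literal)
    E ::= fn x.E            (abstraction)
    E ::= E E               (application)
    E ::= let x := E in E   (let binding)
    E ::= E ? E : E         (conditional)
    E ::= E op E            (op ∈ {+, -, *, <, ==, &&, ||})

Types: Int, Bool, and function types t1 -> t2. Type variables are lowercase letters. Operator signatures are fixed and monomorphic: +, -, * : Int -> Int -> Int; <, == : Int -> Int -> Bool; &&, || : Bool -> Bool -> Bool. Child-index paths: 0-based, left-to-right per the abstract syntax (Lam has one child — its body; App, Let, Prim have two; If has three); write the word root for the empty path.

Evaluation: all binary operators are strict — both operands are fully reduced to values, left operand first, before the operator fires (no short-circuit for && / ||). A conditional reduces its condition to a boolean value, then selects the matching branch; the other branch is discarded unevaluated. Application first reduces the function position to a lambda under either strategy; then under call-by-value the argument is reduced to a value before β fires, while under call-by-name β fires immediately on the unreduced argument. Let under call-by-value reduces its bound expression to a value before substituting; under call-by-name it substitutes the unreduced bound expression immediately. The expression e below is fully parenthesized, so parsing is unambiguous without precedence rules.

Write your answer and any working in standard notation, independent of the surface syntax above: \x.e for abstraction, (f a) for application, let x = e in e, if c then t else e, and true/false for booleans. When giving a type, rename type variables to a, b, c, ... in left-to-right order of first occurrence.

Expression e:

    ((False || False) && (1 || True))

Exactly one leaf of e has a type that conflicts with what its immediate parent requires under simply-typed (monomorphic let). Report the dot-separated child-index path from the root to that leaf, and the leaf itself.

Answer: 1.0 : 1

Working:
  unify Bool ~ Bool
  unify Bool ~ Bool
  unify Bool ~ Bool
  unify Int ~ Bool
  FAIL: mismatch Int ~ Bool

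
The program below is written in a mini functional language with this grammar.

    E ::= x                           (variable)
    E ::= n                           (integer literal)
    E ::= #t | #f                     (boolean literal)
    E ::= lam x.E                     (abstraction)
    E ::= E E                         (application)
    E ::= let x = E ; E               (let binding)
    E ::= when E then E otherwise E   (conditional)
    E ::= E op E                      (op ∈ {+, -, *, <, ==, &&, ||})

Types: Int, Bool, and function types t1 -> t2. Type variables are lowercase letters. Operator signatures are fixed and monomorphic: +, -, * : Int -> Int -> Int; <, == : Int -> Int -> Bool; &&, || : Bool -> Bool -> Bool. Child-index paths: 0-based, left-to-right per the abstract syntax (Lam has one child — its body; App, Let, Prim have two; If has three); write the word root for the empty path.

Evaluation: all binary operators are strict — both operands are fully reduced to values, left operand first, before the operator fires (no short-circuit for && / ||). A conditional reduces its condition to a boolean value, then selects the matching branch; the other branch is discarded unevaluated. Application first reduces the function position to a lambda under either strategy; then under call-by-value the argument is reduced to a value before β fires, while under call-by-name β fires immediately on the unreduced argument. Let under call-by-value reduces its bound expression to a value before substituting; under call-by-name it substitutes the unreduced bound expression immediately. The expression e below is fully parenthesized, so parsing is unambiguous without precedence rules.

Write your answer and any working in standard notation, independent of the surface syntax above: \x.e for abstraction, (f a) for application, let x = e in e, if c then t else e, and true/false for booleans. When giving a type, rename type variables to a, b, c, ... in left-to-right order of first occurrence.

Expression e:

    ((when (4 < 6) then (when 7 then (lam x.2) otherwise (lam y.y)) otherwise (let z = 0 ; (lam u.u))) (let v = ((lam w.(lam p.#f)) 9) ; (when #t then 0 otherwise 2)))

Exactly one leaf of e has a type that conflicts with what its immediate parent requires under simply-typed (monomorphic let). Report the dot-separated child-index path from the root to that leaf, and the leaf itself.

Derivation:
  unify Int ~ Int
  unify Int ~ Int
  unify Bool ~ Bool
  unify Int ~ Bool
  FAIL: mismatch Int ~ Bool

Answer: 0.1.0 : 7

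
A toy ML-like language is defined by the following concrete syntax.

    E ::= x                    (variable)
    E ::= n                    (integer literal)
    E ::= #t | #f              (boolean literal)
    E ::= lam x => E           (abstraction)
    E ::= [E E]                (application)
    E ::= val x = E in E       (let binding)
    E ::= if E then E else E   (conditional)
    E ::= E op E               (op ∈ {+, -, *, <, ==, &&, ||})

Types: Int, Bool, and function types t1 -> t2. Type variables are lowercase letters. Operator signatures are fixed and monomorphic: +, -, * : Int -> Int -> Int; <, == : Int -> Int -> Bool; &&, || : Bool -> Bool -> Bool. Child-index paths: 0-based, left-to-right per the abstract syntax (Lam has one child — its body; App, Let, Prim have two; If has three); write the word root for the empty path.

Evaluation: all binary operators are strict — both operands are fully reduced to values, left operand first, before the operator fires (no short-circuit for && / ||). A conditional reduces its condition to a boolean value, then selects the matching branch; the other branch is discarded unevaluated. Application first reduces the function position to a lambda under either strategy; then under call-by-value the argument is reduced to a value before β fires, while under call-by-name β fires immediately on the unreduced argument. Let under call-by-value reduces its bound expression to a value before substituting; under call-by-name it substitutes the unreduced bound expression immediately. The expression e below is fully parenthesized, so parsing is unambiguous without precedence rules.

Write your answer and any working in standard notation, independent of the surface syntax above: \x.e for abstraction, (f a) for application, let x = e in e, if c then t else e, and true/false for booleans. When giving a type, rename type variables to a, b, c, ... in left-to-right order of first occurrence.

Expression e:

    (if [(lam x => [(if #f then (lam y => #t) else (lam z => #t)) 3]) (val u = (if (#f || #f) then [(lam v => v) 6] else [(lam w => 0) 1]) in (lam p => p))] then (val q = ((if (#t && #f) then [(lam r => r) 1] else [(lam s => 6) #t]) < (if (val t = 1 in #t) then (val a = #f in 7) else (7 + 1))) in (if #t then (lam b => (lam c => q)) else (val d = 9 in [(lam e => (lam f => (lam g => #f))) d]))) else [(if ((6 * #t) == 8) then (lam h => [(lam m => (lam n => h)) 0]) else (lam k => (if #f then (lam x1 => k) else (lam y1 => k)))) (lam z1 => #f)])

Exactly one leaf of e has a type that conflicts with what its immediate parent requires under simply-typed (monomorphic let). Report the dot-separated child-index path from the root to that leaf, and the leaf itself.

Derivation:
  unify Bool ~ Bool
\y._ : b -> Bool
\z._ : c -> Bool
  unify b -> Bool ~ c -> Bool
  unify b ~ c
  unify Bool ~ Bool
  unify c -> Bool ~ Int -> d
  unify c ~ Int
  unify Bool ~ d
_ _ : Bool
\x._ : a -> Bool
  unify Bool ~ Bool
  unify Bool ~ Bool
  unify Bool ~ Bool
v : e
\v._ : e -> e
  unify e -> e ~ Int -> f
  unify e ~ Int
  unify Int ~ f
_ _ : Int
\w._ : g -> Int
  unify g -> Int ~ Int -> h
  unify g ~ Int
  unify Int ~ h
_ _ : Int
  unify Int ~ Int
let u : Int
p : i
\p._ : i -> i
  unify a -> Bool ~ (i -> i) -> j
  unify a ~ i -> i
  unify Bool ~ j
_ _ : Bool
  unify Bool ~ Bool
  unify Bool ~ Bool
  unify Bool ~ Bool
  unify Bool ~ Bool
r : k
\r._ : k -> k
  unify k -> k ~ Int -> l
  unify k ~ Int
  unify Int ~ l
_ _ : Int
\s._ : m -> Int
  unify m -> Int ~ Bool -> n
  unify m ~ Bool
  unify Int ~ n
_ _ : Int
  unify Int ~ Int
  unify Int ~ Int
let t : Int
  unify Bool ~ Bool
let a : Bool
  unify Int ~ Int
  unify Int ~ Int
  unify Int ~ Int
  unify Int ~ Int
let q : Bool
  unify Bool ~ Bool
q : Bool
\c._ : p -> Bool
\b._ : o -> p -> Bool
let d : Int
\g._ : s -> Bool
\f._ : r -> s -> Bool
\e._ : q -> r -> s -> Bool
d : Int
  unify q -> r -> s -> Bool ~ Int -> t
  unify q ~ Int
  unify r -> s -> Bool ~ t
_ _ : r -> s -> Bool
  unify o -> p -> Bool ~ r -> s -> Bool
  unify o ~ r
  unify p -> Bool ~ s -> Bool
  unify p ~ s
  unify Bool ~ Bool
  unify Int ~ Int
  unify Bool ~ Int
  FAIL: mismatch Bool ~ Int

Answer: 2.0.0.0.1 : true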